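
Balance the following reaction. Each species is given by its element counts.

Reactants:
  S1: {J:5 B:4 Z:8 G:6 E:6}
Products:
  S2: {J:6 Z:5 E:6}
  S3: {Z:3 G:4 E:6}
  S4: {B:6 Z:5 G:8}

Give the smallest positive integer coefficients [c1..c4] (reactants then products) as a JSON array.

J: 6·5 = 30 | 5·6+1·0+4·0 = 30
B: 6·4 = 24 | 5·0+1·0+4·6 = 24
Z: 6·8 = 48 | 5·5+1·3+4·5 = 48
G: 6·6 = 36 | 5·0+1·4+4·8 = 36
E: 6·6 = 36 | 5·6+1·6+4·0 = 36
gcd(6,5,1,4) = 1

Coefficients: [6, 5, 1, 4]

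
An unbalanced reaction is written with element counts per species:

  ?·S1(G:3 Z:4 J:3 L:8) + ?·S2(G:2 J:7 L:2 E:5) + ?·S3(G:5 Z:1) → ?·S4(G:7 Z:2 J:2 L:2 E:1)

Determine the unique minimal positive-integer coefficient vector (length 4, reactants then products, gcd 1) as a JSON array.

G: 1·3+1·2+6·5 = 35 | 5·7 = 35
Z: 1·4+1·0+6·1 = 10 | 5·2 = 10
J: 1·3+1·7+6·0 = 10 | 5·2 = 10
L: 1·8+1·2+6·0 = 10 | 5·2 = 10
E: 1·0+1·5+6·0 = 5 | 5·1 = 5
gcd(1,1,6,5) = 1

Coefficients: [1, 1, 6, 5]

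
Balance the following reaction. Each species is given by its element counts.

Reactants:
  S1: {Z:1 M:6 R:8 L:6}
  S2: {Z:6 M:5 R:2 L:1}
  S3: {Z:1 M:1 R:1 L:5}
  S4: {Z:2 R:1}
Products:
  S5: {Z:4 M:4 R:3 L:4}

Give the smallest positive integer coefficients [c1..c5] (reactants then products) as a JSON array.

Coefficients: [1, 3, 3, 1, 6]

Z: 1·1+3·6+3·1+1·2 = 24 | 6·4 = 24
M: 1·6+3·5+3·1+1·0 = 24 | 6·4 = 24
R: 1·8+3·2+3·1+1·1 = 18 | 6·3 = 18
L: 1·6+3·1+3·5+1·0 = 24 | 6·4 = 24
gcd(1,3,3,1,6) = 1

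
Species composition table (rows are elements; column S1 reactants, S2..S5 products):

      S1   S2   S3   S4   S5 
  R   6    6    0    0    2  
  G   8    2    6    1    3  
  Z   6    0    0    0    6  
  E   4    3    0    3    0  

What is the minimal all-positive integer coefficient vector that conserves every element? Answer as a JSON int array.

Coefficients: [6, 4, 3, 4, 6]

R: 6·6 = 36 | 4·6+3·0+4·0+6·2 = 36
G: 6·8 = 48 | 4·2+3·6+4·1+6·3 = 48
Z: 6·6 = 36 | 4·0+3·0+4·0+6·6 = 36
E: 6·4 = 24 | 4·3+3·0+4·3+6·0 = 24
gcd(6,4,3,4,6) = 1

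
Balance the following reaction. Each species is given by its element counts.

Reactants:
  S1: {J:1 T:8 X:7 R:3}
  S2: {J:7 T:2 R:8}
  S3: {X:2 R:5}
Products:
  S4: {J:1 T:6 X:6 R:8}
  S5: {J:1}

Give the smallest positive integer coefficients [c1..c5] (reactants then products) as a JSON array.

Coefficients: [2, 1, 2, 3, 6]

J: 2·1+1·7+2·0 = 9 | 3·1+6·1 = 9
T: 2·8+1·2+2·0 = 18 | 3·6+6·0 = 18
X: 2·7+1·0+2·2 = 18 | 3·6+6·0 = 18
R: 2·3+1·8+2·5 = 24 | 3·8+6·0 = 24
gcd(2,1,2,3,6) = 1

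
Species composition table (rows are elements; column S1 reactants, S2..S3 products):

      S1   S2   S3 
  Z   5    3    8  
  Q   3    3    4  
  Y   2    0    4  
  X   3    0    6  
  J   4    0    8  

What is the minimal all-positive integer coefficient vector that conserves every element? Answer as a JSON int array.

Z: 6·5 = 30 | 2·3+3·8 = 30
Q: 6·3 = 18 | 2·3+3·4 = 18
Y: 6·2 = 12 | 2·0+3·4 = 12
X: 6·3 = 18 | 2·0+3·6 = 18
J: 6·4 = 24 | 2·0+3·8 = 24
gcd(6,2,3) = 1

Coefficients: [6, 2, 3]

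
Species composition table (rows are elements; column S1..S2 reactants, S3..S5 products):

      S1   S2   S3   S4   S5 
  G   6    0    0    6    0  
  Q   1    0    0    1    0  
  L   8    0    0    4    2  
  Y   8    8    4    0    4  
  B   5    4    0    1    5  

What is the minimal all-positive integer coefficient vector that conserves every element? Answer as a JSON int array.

G: 2·6+3·0 = 12 | 6·0+2·6+4·0 = 12
Q: 2·1+3·0 = 2 | 6·0+2·1+4·0 = 2
L: 2·8+3·0 = 16 | 6·0+2·4+4·2 = 16
Y: 2·8+3·8 = 40 | 6·4+2·0+4·4 = 40
B: 2·5+3·4 = 22 | 6·0+2·1+4·5 = 22
gcd(2,3,6,2,4) = 1

Coefficients: [2, 3, 6, 2, 4]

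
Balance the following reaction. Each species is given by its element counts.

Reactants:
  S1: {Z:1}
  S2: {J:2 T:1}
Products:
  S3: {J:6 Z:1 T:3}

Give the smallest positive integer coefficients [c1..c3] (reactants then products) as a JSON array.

J: 1·0+3·2 = 6 | 1·6 = 6
Z: 1·1+3·0 = 1 | 1·1 = 1
T: 1·0+3·1 = 3 | 1·3 = 3
gcd(1,3,1) = 1

Coefficients: [1, 3, 1]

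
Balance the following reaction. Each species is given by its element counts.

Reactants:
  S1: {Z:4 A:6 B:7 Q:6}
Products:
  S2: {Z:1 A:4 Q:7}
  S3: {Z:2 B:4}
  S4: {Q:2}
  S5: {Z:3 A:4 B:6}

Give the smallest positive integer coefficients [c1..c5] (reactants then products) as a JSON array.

Coefficients: [4, 2, 1, 5, 4]

Z: 4·4 = 16 | 2·1+1·2+5·0+4·3 = 16
A: 4·6 = 24 | 2·4+1·0+5·0+4·4 = 24
B: 4·7 = 28 | 2·0+1·4+5·0+4·6 = 28
Q: 4·6 = 24 | 2·7+1·0+5·2+4·0 = 24
gcd(4,2,1,5,4) = 1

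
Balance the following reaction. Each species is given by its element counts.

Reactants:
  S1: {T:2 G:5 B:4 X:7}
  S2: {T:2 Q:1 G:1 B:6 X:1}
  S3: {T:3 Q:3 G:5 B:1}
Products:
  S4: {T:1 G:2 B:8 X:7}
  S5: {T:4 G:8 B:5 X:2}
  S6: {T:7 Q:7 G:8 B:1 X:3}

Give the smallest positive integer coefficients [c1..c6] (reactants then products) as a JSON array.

Coefficients: [6, 5, 3, 5, 3, 2]

T: 6·2+5·2+3·3 = 31 | 5·1+3·4+2·7 = 31
Q: 6·0+5·1+3·3 = 14 | 5·0+3·0+2·7 = 14
G: 6·5+5·1+3·5 = 50 | 5·2+3·8+2·8 = 50
B: 6·4+5·6+3·1 = 57 | 5·8+3·5+2·1 = 57
X: 6·7+5·1+3·0 = 47 | 5·7+3·2+2·3 = 47
gcd(6,5,3,5,3,2) = 1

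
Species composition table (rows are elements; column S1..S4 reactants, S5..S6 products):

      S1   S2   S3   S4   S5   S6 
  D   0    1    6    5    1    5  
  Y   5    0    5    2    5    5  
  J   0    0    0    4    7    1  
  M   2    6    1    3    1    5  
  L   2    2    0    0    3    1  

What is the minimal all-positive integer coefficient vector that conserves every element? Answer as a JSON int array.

D: 5·0+1·1+1·6+5·5 = 32 | 2·1+6·5 = 32
Y: 5·5+1·0+1·5+5·2 = 40 | 2·5+6·5 = 40
J: 5·0+1·0+1·0+5·4 = 20 | 2·7+6·1 = 20
M: 5·2+1·6+1·1+5·3 = 32 | 2·1+6·5 = 32
L: 5·2+1·2+1·0+5·0 = 12 | 2·3+6·1 = 12
gcd(5,1,1,5,2,6) = 1

Coefficients: [5, 1, 1, 5, 2, 6]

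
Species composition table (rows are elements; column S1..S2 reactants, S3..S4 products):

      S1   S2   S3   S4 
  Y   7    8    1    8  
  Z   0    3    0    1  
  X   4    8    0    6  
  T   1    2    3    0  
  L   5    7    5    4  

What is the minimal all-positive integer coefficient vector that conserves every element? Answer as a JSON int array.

Coefficients: [5, 2, 3, 6]

Y: 5·7+2·8 = 51 | 3·1+6·8 = 51
Z: 5·0+2·3 = 6 | 3·0+6·1 = 6
X: 5·4+2·8 = 36 | 3·0+6·6 = 36
T: 5·1+2·2 = 9 | 3·3+6·0 = 9
L: 5·5+2·7 = 39 | 3·5+6·4 = 39
gcd(5,2,3,6) = 1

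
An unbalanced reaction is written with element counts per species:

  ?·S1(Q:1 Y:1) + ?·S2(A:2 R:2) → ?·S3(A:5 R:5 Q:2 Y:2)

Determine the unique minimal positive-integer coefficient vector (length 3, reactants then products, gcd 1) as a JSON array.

Coefficients: [4, 5, 2]

A: 4·0+5·2 = 10 | 2·5 = 10
R: 4·0+5·2 = 10 | 2·5 = 10
Q: 4·1+5·0 = 4 | 2·2 = 4
Y: 4·1+5·0 = 4 | 2·2 = 4
gcd(4,5,2) = 1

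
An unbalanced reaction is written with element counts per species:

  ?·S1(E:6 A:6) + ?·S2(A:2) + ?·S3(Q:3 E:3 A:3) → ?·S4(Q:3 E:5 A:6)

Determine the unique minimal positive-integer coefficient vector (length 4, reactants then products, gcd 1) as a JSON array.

Q: 2·0+3·0+6·3 = 18 | 6·3 = 18
E: 2·6+3·0+6·3 = 30 | 6·5 = 30
A: 2·6+3·2+6·3 = 36 | 6·6 = 36
gcd(2,3,6,6) = 1

Coefficients: [2, 3, 6, 6]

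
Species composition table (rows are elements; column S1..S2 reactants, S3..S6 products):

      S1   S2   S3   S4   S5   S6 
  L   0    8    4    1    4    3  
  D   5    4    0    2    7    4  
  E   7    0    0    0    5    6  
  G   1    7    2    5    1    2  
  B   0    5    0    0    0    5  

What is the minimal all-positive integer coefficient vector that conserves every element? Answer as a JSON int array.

L: 4·0+3·8 = 24 | 1·4+3·1+2·4+3·3 = 24
D: 4·5+3·4 = 32 | 1·0+3·2+2·7+3·4 = 32
E: 4·7+3·0 = 28 | 1·0+3·0+2·5+3·6 = 28
G: 4·1+3·7 = 25 | 1·2+3·5+2·1+3·2 = 25
B: 4·0+3·5 = 15 | 1·0+3·0+2·0+3·5 = 15
gcd(4,3,1,3,2,3) = 1

Coefficients: [4, 3, 1, 3, 2, 3]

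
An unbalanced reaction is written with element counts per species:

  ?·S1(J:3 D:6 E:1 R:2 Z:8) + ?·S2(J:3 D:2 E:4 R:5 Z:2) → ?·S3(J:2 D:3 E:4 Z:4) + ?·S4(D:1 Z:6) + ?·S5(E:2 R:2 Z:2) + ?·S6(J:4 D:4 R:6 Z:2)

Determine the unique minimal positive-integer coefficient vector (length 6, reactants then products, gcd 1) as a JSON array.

J: 4·3+6·3 = 30 | 5·2+1·0+4·0+5·4 = 30
D: 4·6+6·2 = 36 | 5·3+1·1+4·0+5·4 = 36
E: 4·1+6·4 = 28 | 5·4+1·0+4·2+5·0 = 28
R: 4·2+6·5 = 38 | 5·0+1·0+4·2+5·6 = 38
Z: 4·8+6·2 = 44 | 5·4+1·6+4·2+5·2 = 44
gcd(4,6,5,1,4,5) = 1

Coefficients: [4, 6, 5, 1, 4, 5]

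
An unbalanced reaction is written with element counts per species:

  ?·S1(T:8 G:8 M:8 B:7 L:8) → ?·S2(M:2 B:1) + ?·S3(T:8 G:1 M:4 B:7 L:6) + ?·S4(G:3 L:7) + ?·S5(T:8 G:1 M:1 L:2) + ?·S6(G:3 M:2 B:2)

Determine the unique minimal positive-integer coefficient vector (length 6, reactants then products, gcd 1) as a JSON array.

T: 3·8 = 24 | 4·0+1·8+2·0+2·8+5·0 = 24
G: 3·8 = 24 | 4·0+1·1+2·3+2·1+5·3 = 24
M: 3·8 = 24 | 4·2+1·4+2·0+2·1+5·2 = 24
B: 3·7 = 21 | 4·1+1·7+2·0+2·0+5·2 = 21
L: 3·8 = 24 | 4·0+1·6+2·7+2·2+5·0 = 24
gcd(3,4,1,2,2,5) = 1

Coefficients: [3, 4, 1, 2, 2, 5]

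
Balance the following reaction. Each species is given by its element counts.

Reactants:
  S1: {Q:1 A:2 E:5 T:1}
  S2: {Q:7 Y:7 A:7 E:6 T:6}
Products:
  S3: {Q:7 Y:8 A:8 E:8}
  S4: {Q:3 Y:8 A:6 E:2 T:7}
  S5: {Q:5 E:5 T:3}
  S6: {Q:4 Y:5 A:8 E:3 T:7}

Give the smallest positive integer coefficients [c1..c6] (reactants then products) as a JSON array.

Coefficients: [1, 6, 2, 2, 3, 2]

Q: 1·1+6·7 = 43 | 2·7+2·3+3·5+2·4 = 43
Y: 1·0+6·7 = 42 | 2·8+2·8+3·0+2·5 = 42
A: 1·2+6·7 = 44 | 2·8+2·6+3·0+2·8 = 44
E: 1·5+6·6 = 41 | 2·8+2·2+3·5+2·3 = 41
T: 1·1+6·6 = 37 | 2·0+2·7+3·3+2·7 = 37
gcd(1,6,2,2,3,2) = 1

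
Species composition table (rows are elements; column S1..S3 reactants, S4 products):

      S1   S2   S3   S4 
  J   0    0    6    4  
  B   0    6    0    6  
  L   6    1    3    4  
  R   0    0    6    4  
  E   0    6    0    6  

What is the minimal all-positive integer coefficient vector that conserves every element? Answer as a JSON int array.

Coefficients: [1, 6, 4, 6]

J: 1·0+6·0+4·6 = 24 | 6·4 = 24
B: 1·0+6·6+4·0 = 36 | 6·6 = 36
L: 1·6+6·1+4·3 = 24 | 6·4 = 24
R: 1·0+6·0+4·6 = 24 | 6·4 = 24
E: 1·0+6·6+4·0 = 36 | 6·6 = 36
gcd(1,6,4,6) = 1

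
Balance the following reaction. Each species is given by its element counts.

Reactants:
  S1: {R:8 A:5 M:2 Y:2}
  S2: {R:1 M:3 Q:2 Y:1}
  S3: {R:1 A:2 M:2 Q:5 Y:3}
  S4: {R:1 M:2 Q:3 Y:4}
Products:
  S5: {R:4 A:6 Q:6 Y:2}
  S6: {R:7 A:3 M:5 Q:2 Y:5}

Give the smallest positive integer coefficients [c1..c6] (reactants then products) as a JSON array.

R: 5·8+1·1+4·1+2·1 = 47 | 3·4+5·7 = 47
A: 5·5+1·0+4·2+2·0 = 33 | 3·6+5·3 = 33
M: 5·2+1·3+4·2+2·2 = 25 | 3·0+5·5 = 25
Q: 5·0+1·2+4·5+2·3 = 28 | 3·6+5·2 = 28
Y: 5·2+1·1+4·3+2·4 = 31 | 3·2+5·5 = 31
gcd(5,1,4,2,3,5) = 1

Coefficients: [5, 1, 4, 2, 3, 5]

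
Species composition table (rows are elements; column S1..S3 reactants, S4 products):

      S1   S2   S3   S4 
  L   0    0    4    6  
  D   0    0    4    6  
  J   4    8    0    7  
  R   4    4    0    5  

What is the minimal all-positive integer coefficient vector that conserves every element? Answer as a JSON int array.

L: 3·0+2·0+6·4 = 24 | 4·6 = 24
D: 3·0+2·0+6·4 = 24 | 4·6 = 24
J: 3·4+2·8+6·0 = 28 | 4·7 = 28
R: 3·4+2·4+6·0 = 20 | 4·5 = 20
gcd(3,2,6,4) = 1

Coefficients: [3, 2, 6, 4]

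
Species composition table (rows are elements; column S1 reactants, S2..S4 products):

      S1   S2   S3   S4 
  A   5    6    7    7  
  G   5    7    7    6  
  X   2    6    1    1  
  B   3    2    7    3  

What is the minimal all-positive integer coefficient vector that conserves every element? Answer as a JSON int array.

A: 4·5 = 20 | 1·6+1·7+1·7 = 20
G: 4·5 = 20 | 1·7+1·7+1·6 = 20
X: 4·2 = 8 | 1·6+1·1+1·1 = 8
B: 4·3 = 12 | 1·2+1·7+1·3 = 12
gcd(4,1,1,1) = 1

Coefficients: [4, 1, 1, 1]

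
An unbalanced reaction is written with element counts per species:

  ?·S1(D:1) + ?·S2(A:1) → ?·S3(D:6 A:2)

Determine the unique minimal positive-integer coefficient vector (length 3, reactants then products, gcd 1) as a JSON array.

Coefficients: [6, 2, 1]

D: 6·1+2·0 = 6 | 1·6 = 6
A: 6·0+2·1 = 2 | 1·2 = 2
gcd(6,2,1) = 1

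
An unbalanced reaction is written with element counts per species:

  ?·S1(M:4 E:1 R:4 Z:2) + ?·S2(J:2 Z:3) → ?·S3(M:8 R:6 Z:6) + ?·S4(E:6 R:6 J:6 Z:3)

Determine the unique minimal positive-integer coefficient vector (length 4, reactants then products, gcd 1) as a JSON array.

Coefficients: [6, 3, 3, 1]

M: 6·4+3·0 = 24 | 3·8+1·0 = 24
E: 6·1+3·0 = 6 | 3·0+1·6 = 6
R: 6·4+3·0 = 24 | 3·6+1·6 = 24
J: 6·0+3·2 = 6 | 3·0+1·6 = 6
Z: 6·2+3·3 = 21 | 3·6+1·3 = 21
gcd(6,3,3,1) = 1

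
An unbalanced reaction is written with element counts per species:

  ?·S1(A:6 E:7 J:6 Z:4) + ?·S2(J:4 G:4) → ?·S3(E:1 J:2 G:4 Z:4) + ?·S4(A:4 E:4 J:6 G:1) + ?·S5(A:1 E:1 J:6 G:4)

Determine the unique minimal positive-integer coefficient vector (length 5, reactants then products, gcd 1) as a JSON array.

Coefficients: [3, 6, 3, 4, 2]

A: 3·6+6·0 = 18 | 3·0+4·4+2·1 = 18
E: 3·7+6·0 = 21 | 3·1+4·4+2·1 = 21
J: 3·6+6·4 = 42 | 3·2+4·6+2·6 = 42
G: 3·0+6·4 = 24 | 3·4+4·1+2·4 = 24
Z: 3·4+6·0 = 12 | 3·4+4·0+2·0 = 12
gcd(3,6,3,4,2) = 1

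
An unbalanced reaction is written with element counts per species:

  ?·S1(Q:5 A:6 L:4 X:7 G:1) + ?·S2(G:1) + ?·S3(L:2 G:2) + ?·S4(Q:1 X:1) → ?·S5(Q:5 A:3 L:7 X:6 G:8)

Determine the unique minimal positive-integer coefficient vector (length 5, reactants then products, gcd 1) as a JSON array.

Q: 1·5+5·0+5·0+5·1 = 10 | 2·5 = 10
A: 1·6+5·0+5·0+5·0 = 6 | 2·3 = 6
L: 1·4+5·0+5·2+5·0 = 14 | 2·7 = 14
X: 1·7+5·0+5·0+5·1 = 12 | 2·6 = 12
G: 1·1+5·1+5·2+5·0 = 16 | 2·8 = 16
gcd(1,5,5,5,2) = 1

Coefficients: [1, 5, 5, 5, 2]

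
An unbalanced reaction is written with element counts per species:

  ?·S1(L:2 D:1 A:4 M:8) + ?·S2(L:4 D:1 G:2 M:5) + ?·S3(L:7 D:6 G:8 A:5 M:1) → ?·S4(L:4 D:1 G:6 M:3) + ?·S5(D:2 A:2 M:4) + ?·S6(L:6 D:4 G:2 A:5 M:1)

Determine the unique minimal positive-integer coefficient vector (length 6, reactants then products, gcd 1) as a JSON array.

L: 2·2+3·4+4·7 = 44 | 5·4+4·0+4·6 = 44
D: 2·1+3·1+4·6 = 29 | 5·1+4·2+4·4 = 29
G: 2·0+3·2+4·8 = 38 | 5·6+4·0+4·2 = 38
A: 2·4+3·0+4·5 = 28 | 5·0+4·2+4·5 = 28
M: 2·8+3·5+4·1 = 35 | 5·3+4·4+4·1 = 35
gcd(2,3,4,5,4,4) = 1

Coefficients: [2, 3, 4, 5, 4, 4]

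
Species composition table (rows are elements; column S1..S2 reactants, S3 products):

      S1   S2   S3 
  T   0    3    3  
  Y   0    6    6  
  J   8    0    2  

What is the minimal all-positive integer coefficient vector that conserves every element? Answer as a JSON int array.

T: 1·0+4·3 = 12 | 4·3 = 12
Y: 1·0+4·6 = 24 | 4·6 = 24
J: 1·8+4·0 = 8 | 4·2 = 8
gcd(1,4,4) = 1

Coefficients: [1, 4, 4]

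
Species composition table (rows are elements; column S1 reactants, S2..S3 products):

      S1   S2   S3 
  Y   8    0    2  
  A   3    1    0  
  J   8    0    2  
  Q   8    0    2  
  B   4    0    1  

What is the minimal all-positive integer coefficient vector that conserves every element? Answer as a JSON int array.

Coefficients: [1, 3, 4]

Y: 1·8 = 8 | 3·0+4·2 = 8
A: 1·3 = 3 | 3·1+4·0 = 3
J: 1·8 = 8 | 3·0+4·2 = 8
Q: 1·8 = 8 | 3·0+4·2 = 8
B: 1·4 = 4 | 3·0+4·1 = 4
gcd(1,3,4) = 1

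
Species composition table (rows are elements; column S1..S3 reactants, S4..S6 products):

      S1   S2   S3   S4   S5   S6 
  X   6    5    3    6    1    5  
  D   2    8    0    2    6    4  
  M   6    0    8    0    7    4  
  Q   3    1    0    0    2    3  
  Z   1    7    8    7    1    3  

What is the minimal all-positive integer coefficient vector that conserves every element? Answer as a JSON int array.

Coefficients: [4, 5, 2, 6, 4, 3]

X: 4·6+5·5+2·3 = 55 | 6·6+4·1+3·5 = 55
D: 4·2+5·8+2·0 = 48 | 6·2+4·6+3·4 = 48
M: 4·6+5·0+2·8 = 40 | 6·0+4·7+3·4 = 40
Q: 4·3+5·1+2·0 = 17 | 6·0+4·2+3·3 = 17
Z: 4·1+5·7+2·8 = 55 | 6·7+4·1+3·3 = 55
gcd(4,5,2,6,4,3) = 1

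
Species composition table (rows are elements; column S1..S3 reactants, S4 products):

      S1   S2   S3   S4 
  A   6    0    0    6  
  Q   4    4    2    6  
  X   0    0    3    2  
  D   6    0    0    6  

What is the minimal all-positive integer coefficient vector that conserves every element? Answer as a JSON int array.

Coefficients: [6, 1, 4, 6]

A: 6·6+1·0+4·0 = 36 | 6·6 = 36
Q: 6·4+1·4+4·2 = 36 | 6·6 = 36
X: 6·0+1·0+4·3 = 12 | 6·2 = 12
D: 6·6+1·0+4·0 = 36 | 6·6 = 36
gcd(6,1,4,6) = 1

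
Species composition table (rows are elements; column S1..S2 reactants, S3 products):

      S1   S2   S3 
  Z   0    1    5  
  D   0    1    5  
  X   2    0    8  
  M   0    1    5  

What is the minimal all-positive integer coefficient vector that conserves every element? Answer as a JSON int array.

Z: 4·0+5·1 = 5 | 1·5 = 5
D: 4·0+5·1 = 5 | 1·5 = 5
X: 4·2+5·0 = 8 | 1·8 = 8
M: 4·0+5·1 = 5 | 1·5 = 5
gcd(4,5,1) = 1

Coefficients: [4, 5, 1]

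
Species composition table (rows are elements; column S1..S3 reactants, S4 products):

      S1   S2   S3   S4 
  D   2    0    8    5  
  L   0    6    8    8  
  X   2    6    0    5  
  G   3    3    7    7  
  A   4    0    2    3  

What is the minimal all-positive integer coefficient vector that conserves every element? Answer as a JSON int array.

D: 3·2+4·0+3·8 = 30 | 6·5 = 30
L: 3·0+4·6+3·8 = 48 | 6·8 = 48
X: 3·2+4·6+3·0 = 30 | 6·5 = 30
G: 3·3+4·3+3·7 = 42 | 6·7 = 42
A: 3·4+4·0+3·2 = 18 | 6·3 = 18
gcd(3,4,3,6) = 1

Coefficients: [3, 4, 3, 6]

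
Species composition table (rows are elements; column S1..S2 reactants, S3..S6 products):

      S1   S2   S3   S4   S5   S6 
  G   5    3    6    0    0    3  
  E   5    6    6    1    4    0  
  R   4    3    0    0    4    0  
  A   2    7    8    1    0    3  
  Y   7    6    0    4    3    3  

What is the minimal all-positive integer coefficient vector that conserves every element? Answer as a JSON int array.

Coefficients: [3, 4, 2, 3, 6, 5]

G: 3·5+4·3 = 27 | 2·6+3·0+6·0+5·3 = 27
E: 3·5+4·6 = 39 | 2·6+3·1+6·4+5·0 = 39
R: 3·4+4·3 = 24 | 2·0+3·0+6·4+5·0 = 24
A: 3·2+4·7 = 34 | 2·8+3·1+6·0+5·3 = 34
Y: 3·7+4·6 = 45 | 2·0+3·4+6·3+5·3 = 45
gcd(3,4,2,3,6,5) = 1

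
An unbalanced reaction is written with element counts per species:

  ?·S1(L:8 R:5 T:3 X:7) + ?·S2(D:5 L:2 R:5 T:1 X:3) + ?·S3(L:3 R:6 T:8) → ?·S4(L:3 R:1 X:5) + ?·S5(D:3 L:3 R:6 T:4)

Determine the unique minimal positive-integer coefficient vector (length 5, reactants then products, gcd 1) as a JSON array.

D: 3·0+3·5+1·0 = 15 | 6·0+5·3 = 15
L: 3·8+3·2+1·3 = 33 | 6·3+5·3 = 33
R: 3·5+3·5+1·6 = 36 | 6·1+5·6 = 36
T: 3·3+3·1+1·8 = 20 | 6·0+5·4 = 20
X: 3·7+3·3+1·0 = 30 | 6·5+5·0 = 30
gcd(3,3,1,6,5) = 1

Coefficients: [3, 3, 1, 6, 5]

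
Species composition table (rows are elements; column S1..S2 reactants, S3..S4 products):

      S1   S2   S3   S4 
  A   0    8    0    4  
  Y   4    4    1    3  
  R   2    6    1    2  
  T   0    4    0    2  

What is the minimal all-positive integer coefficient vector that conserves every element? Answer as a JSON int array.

A: 2·0+1·8 = 8 | 6·0+2·4 = 8
Y: 2·4+1·4 = 12 | 6·1+2·3 = 12
R: 2·2+1·6 = 10 | 6·1+2·2 = 10
T: 2·0+1·4 = 4 | 6·0+2·2 = 4
gcd(2,1,6,2) = 1

Coefficients: [2, 1, 6, 2]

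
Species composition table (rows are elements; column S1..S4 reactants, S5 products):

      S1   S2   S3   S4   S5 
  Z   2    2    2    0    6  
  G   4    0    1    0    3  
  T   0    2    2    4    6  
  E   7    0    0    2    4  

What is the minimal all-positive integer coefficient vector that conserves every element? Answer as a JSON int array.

Z: 2·2+6·2+4·2+1·0 = 24 | 4·6 = 24
G: 2·4+6·0+4·1+1·0 = 12 | 4·3 = 12
T: 2·0+6·2+4·2+1·4 = 24 | 4·6 = 24
E: 2·7+6·0+4·0+1·2 = 16 | 4·4 = 16
gcd(2,6,4,1,4) = 1

Coefficients: [2, 6, 4, 1, 4]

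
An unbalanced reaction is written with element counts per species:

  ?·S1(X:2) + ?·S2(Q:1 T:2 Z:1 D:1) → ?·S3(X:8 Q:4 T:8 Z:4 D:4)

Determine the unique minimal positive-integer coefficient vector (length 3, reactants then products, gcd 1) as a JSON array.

Coefficients: [4, 4, 1]

X: 4·2+4·0 = 8 | 1·8 = 8
Q: 4·0+4·1 = 4 | 1·4 = 4
T: 4·0+4·2 = 8 | 1·8 = 8
Z: 4·0+4·1 = 4 | 1·4 = 4
D: 4·0+4·1 = 4 | 1·4 = 4
gcd(4,4,1) = 1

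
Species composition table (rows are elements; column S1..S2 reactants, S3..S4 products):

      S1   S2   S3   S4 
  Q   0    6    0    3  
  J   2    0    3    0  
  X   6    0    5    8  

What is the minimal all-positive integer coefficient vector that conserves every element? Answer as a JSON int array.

Q: 6·0+1·6 = 6 | 4·0+2·3 = 6
J: 6·2+1·0 = 12 | 4·3+2·0 = 12
X: 6·6+1·0 = 36 | 4·5+2·8 = 36
gcd(6,1,4,2) = 1

Coefficients: [6, 1, 4, 2]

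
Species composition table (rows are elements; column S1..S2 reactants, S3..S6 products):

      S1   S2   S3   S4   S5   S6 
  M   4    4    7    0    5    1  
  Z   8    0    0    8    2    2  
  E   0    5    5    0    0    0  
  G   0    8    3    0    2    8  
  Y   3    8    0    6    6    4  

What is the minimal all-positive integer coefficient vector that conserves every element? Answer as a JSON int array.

M: 6·4+4·4 = 40 | 4·7+5·0+2·5+2·1 = 40
Z: 6·8+4·0 = 48 | 4·0+5·8+2·2+2·2 = 48
E: 6·0+4·5 = 20 | 4·5+5·0+2·0+2·0 = 20
G: 6·0+4·8 = 32 | 4·3+5·0+2·2+2·8 = 32
Y: 6·3+4·8 = 50 | 4·0+5·6+2·6+2·4 = 50
gcd(6,4,4,5,2,2) = 1

Coefficients: [6, 4, 4, 5, 2, 2]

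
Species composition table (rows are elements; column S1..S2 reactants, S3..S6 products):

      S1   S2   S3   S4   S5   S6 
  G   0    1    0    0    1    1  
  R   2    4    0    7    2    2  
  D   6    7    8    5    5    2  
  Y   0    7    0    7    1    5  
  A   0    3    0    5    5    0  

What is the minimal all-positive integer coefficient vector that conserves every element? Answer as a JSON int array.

G: 2·0+5·1 = 5 | 3·0+2·0+1·1+4·1 = 5
R: 2·2+5·4 = 24 | 3·0+2·7+1·2+4·2 = 24
D: 2·6+5·7 = 47 | 3·8+2·5+1·5+4·2 = 47
Y: 2·0+5·7 = 35 | 3·0+2·7+1·1+4·5 = 35
A: 2·0+5·3 = 15 | 3·0+2·5+1·5+4·0 = 15
gcd(2,5,3,2,1,4) = 1

Coefficients: [2, 5, 3, 2, 1, 4]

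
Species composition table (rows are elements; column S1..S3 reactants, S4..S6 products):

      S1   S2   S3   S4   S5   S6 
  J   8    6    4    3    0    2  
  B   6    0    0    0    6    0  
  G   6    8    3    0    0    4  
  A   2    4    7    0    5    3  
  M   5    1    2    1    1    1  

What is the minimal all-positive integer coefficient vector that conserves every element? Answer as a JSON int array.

Coefficients: [1, 1, 2, 4, 1, 5]

J: 1·8+1·6+2·4 = 22 | 4·3+1·0+5·2 = 22
B: 1·6+1·0+2·0 = 6 | 4·0+1·6+5·0 = 6
G: 1·6+1·8+2·3 = 20 | 4·0+1·0+5·4 = 20
A: 1·2+1·4+2·7 = 20 | 4·0+1·5+5·3 = 20
M: 1·5+1·1+2·2 = 10 | 4·1+1·1+5·1 = 10
gcd(1,1,2,4,1,5) = 1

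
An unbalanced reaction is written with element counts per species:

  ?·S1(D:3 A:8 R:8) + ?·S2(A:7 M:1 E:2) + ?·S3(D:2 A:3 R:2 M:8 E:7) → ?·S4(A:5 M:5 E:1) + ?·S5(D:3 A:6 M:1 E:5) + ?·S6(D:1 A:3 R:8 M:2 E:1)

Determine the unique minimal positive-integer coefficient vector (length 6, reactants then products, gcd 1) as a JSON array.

D: 4·3+3·0+4·2 = 20 | 4·0+5·3+5·1 = 20
A: 4·8+3·7+4·3 = 65 | 4·5+5·6+5·3 = 65
R: 4·8+3·0+4·2 = 40 | 4·0+5·0+5·8 = 40
M: 4·0+3·1+4·8 = 35 | 4·5+5·1+5·2 = 35
E: 4·0+3·2+4·7 = 34 | 4·1+5·5+5·1 = 34
gcd(4,3,4,4,5,5) = 1

Coefficients: [4, 3, 4, 4, 5, 5]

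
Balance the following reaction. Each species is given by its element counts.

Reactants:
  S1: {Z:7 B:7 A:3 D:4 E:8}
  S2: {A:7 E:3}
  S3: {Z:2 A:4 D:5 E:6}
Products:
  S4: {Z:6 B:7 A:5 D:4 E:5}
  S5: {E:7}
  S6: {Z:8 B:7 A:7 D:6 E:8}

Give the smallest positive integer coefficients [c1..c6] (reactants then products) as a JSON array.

Z: 6·7+2·0+2·2 = 46 | 1·6+3·0+5·8 = 46
B: 6·7+2·0+2·0 = 42 | 1·7+3·0+5·7 = 42
A: 6·3+2·7+2·4 = 40 | 1·5+3·0+5·7 = 40
D: 6·4+2·0+2·5 = 34 | 1·4+3·0+5·6 = 34
E: 6·8+2·3+2·6 = 66 | 1·5+3·7+5·8 = 66
gcd(6,2,2,1,3,5) = 1

Coefficients: [6, 2, 2, 1, 3, 5]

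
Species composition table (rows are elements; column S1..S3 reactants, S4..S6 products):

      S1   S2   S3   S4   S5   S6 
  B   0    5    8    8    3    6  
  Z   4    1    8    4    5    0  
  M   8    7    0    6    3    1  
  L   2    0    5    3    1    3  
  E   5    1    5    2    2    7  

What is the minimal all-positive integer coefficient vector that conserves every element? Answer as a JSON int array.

B: 1·0+6·5+5·8 = 70 | 5·8+6·3+2·6 = 70
Z: 1·4+6·1+5·8 = 50 | 5·4+6·5+2·0 = 50
M: 1·8+6·7+5·0 = 50 | 5·6+6·3+2·1 = 50
L: 1·2+6·0+5·5 = 27 | 5·3+6·1+2·3 = 27
E: 1·5+6·1+5·5 = 36 | 5·2+6·2+2·7 = 36
gcd(1,6,5,5,6,2) = 1

Coefficients: [1, 6, 5, 5, 6, 2]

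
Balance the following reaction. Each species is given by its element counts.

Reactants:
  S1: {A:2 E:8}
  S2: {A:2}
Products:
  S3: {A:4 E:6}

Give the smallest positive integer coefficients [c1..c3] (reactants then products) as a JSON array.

A: 3·2+5·2 = 16 | 4·4 = 16
E: 3·8+5·0 = 24 | 4·6 = 24
gcd(3,5,4) = 1

Coefficients: [3, 5, 4]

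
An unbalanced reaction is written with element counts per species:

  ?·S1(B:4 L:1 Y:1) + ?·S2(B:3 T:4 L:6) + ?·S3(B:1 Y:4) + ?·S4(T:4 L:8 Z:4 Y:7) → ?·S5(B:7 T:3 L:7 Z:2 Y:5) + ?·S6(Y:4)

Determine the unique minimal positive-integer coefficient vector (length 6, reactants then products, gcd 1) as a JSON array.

Coefficients: [6, 1, 1, 2, 4, 1]

B: 6·4+1·3+1·1+2·0 = 28 | 4·7+1·0 = 28
T: 6·0+1·4+1·0+2·4 = 12 | 4·3+1·0 = 12
L: 6·1+1·6+1·0+2·8 = 28 | 4·7+1·0 = 28
Z: 6·0+1·0+1·0+2·4 = 8 | 4·2+1·0 = 8
Y: 6·1+1·0+1·4+2·7 = 24 | 4·5+1·4 = 24
gcd(6,1,1,2,4,1) = 1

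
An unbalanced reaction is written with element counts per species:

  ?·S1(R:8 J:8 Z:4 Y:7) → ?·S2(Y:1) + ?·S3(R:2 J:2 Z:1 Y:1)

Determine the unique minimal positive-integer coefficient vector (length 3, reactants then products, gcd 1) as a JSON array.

R: 1·8 = 8 | 3·0+4·2 = 8
J: 1·8 = 8 | 3·0+4·2 = 8
Z: 1·4 = 4 | 3·0+4·1 = 4
Y: 1·7 = 7 | 3·1+4·1 = 7
gcd(1,3,4) = 1

Coefficients: [1, 3, 4]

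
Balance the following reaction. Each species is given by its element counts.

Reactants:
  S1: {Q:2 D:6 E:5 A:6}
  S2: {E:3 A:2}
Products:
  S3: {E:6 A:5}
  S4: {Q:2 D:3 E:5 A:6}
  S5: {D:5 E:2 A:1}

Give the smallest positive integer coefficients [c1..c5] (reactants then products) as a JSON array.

Coefficients: [5, 4, 1, 5, 3]

Q: 5·2+4·0 = 10 | 1·0+5·2+3·0 = 10
D: 5·6+4·0 = 30 | 1·0+5·3+3·5 = 30
E: 5·5+4·3 = 37 | 1·6+5·5+3·2 = 37
A: 5·6+4·2 = 38 | 1·5+5·6+3·1 = 38
gcd(5,4,1,5,3) = 1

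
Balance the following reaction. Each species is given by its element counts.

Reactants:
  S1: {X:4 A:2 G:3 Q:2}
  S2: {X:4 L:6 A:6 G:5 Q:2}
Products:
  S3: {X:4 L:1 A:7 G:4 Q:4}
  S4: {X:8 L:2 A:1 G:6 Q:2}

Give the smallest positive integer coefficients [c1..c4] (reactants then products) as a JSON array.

Coefficients: [5, 1, 2, 2]

X: 5·4+1·4 = 24 | 2·4+2·8 = 24
L: 5·0+1·6 = 6 | 2·1+2·2 = 6
A: 5·2+1·6 = 16 | 2·7+2·1 = 16
G: 5·3+1·5 = 20 | 2·4+2·6 = 20
Q: 5·2+1·2 = 12 | 2·4+2·2 = 12
gcd(5,1,2,2) = 1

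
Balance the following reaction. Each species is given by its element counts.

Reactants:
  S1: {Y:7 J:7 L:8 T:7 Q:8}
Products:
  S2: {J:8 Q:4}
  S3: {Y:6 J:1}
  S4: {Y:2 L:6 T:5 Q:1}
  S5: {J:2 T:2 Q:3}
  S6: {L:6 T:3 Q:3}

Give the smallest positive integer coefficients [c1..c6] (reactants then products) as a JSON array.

Y: 6·7 = 42 | 3·0+6·6+3·2+6·0+5·0 = 42
J: 6·7 = 42 | 3·8+6·1+3·0+6·2+5·0 = 42
L: 6·8 = 48 | 3·0+6·0+3·6+6·0+5·6 = 48
T: 6·7 = 42 | 3·0+6·0+3·5+6·2+5·3 = 42
Q: 6·8 = 48 | 3·4+6·0+3·1+6·3+5·3 = 48
gcd(6,3,6,3,6,5) = 1

Coefficients: [6, 3, 6, 3, 6, 5]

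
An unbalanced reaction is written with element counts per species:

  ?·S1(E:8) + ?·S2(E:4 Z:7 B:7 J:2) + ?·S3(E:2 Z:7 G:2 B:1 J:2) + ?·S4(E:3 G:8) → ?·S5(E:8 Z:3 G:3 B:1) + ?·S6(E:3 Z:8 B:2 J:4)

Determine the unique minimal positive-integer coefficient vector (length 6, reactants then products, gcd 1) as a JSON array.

E: 5·8+1·4+5·2+1·3 = 57 | 6·8+3·3 = 57
Z: 5·0+1·7+5·7+1·0 = 42 | 6·3+3·8 = 42
G: 5·0+1·0+5·2+1·8 = 18 | 6·3+3·0 = 18
B: 5·0+1·7+5·1+1·0 = 12 | 6·1+3·2 = 12
J: 5·0+1·2+5·2+1·0 = 12 | 6·0+3·4 = 12
gcd(5,1,5,1,6,3) = 1

Coefficients: [5, 1, 5, 1, 6, 3]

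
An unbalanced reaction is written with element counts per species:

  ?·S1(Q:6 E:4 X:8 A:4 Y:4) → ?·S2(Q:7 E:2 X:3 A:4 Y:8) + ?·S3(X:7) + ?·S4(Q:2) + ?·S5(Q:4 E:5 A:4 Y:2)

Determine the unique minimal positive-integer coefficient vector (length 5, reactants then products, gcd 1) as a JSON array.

Q: 6·6 = 36 | 2·7+6·0+3·2+4·4 = 36
E: 6·4 = 24 | 2·2+6·0+3·0+4·5 = 24
X: 6·8 = 48 | 2·3+6·7+3·0+4·0 = 48
A: 6·4 = 24 | 2·4+6·0+3·0+4·4 = 24
Y: 6·4 = 24 | 2·8+6·0+3·0+4·2 = 24
gcd(6,2,6,3,4) = 1

Coefficients: [6, 2, 6, 3, 4]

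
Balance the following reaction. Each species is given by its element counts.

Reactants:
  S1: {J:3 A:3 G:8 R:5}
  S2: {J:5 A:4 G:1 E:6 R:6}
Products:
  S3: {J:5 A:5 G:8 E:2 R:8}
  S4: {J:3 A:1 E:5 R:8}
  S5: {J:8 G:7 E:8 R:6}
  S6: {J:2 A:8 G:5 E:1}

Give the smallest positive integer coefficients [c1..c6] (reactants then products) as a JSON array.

J: 6·3+4·5 = 38 | 5·5+1·3+1·8+1·2 = 38
A: 6·3+4·4 = 34 | 5·5+1·1+1·0+1·8 = 34
G: 6·8+4·1 = 52 | 5·8+1·0+1·7+1·5 = 52
E: 6·0+4·6 = 24 | 5·2+1·5+1·8+1·1 = 24
R: 6·5+4·6 = 54 | 5·8+1·8+1·6+1·0 = 54
gcd(6,4,5,1,1,1) = 1

Coefficients: [6, 4, 5, 1, 1, 1]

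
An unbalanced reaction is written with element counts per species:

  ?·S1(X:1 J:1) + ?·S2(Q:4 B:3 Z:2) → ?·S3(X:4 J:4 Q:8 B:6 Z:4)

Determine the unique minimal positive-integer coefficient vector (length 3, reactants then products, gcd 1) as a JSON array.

Coefficients: [4, 2, 1]

X: 4·1+2·0 = 4 | 1·4 = 4
J: 4·1+2·0 = 4 | 1·4 = 4
Q: 4·0+2·4 = 8 | 1·8 = 8
B: 4·0+2·3 = 6 | 1·6 = 6
Z: 4·0+2·2 = 4 | 1·4 = 4
gcd(4,2,1) = 1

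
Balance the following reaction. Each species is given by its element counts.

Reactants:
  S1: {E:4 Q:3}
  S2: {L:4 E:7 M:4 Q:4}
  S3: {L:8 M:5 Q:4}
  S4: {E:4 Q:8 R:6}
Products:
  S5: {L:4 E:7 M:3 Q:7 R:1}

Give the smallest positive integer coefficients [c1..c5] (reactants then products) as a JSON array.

L: 6·0+2·4+2·8+1·0 = 24 | 6·4 = 24
E: 6·4+2·7+2·0+1·4 = 42 | 6·7 = 42
M: 6·0+2·4+2·5+1·0 = 18 | 6·3 = 18
Q: 6·3+2·4+2·4+1·8 = 42 | 6·7 = 42
R: 6·0+2·0+2·0+1·6 = 6 | 6·1 = 6
gcd(6,2,2,1,6) = 1

Coefficients: [6, 2, 2, 1, 6]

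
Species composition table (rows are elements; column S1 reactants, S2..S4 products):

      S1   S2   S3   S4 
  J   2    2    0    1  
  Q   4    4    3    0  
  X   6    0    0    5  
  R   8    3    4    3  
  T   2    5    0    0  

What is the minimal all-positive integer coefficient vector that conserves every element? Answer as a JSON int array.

J: 5·2 = 10 | 2·2+4·0+6·1 = 10
Q: 5·4 = 20 | 2·4+4·3+6·0 = 20
X: 5·6 = 30 | 2·0+4·0+6·5 = 30
R: 5·8 = 40 | 2·3+4·4+6·3 = 40
T: 5·2 = 10 | 2·5+4·0+6·0 = 10
gcd(5,2,4,6) = 1

Coefficients: [5, 2, 4, 6]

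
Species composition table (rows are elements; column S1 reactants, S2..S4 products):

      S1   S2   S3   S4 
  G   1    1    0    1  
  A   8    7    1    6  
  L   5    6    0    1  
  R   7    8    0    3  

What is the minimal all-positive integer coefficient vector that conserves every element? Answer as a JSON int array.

G: 5·1 = 5 | 4·1+6·0+1·1 = 5
A: 5·8 = 40 | 4·7+6·1+1·6 = 40
L: 5·5 = 25 | 4·6+6·0+1·1 = 25
R: 5·7 = 35 | 4·8+6·0+1·3 = 35
gcd(5,4,6,1) = 1

Coefficients: [5, 4, 6, 1]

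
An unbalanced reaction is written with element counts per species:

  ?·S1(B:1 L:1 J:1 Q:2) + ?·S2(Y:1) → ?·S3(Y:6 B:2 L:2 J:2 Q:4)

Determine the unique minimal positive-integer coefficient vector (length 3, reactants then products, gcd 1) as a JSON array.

Coefficients: [2, 6, 1]

Y: 2·0+6·1 = 6 | 1·6 = 6
B: 2·1+6·0 = 2 | 1·2 = 2
L: 2·1+6·0 = 2 | 1·2 = 2
J: 2·1+6·0 = 2 | 1·2 = 2
Q: 2·2+6·0 = 4 | 1·4 = 4
gcd(2,6,1) = 1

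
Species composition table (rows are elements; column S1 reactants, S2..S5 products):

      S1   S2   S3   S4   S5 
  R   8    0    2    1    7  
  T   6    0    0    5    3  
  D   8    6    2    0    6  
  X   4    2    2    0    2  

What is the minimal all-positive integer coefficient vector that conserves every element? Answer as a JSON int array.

Coefficients: [4, 1, 4, 3, 3]

R: 4·8 = 32 | 1·0+4·2+3·1+3·7 = 32
T: 4·6 = 24 | 1·0+4·0+3·5+3·3 = 24
D: 4·8 = 32 | 1·6+4·2+3·0+3·6 = 32
X: 4·4 = 16 | 1·2+4·2+3·0+3·2 = 16
gcd(4,1,4,3,3) = 1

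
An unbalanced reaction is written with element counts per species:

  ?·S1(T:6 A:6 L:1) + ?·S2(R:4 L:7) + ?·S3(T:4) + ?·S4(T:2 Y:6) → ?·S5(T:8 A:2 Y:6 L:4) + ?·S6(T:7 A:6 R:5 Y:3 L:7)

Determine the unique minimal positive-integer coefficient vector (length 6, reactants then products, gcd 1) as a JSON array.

T: 5·6+5·0+3·4+5·2 = 52 | 3·8+4·7 = 52
A: 5·6+5·0+3·0+5·0 = 30 | 3·2+4·6 = 30
R: 5·0+5·4+3·0+5·0 = 20 | 3·0+4·5 = 20
Y: 5·0+5·0+3·0+5·6 = 30 | 3·6+4·3 = 30
L: 5·1+5·7+3·0+5·0 = 40 | 3·4+4·7 = 40
gcd(5,5,3,5,3,4) = 1

Coefficients: [5, 5, 3, 5, 3, 4]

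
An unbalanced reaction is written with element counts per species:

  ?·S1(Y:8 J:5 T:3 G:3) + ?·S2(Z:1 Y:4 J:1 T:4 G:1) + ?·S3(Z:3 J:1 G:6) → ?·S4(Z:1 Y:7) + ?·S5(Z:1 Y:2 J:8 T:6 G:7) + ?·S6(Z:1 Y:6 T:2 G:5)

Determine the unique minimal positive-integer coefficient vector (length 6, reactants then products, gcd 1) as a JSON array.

Coefficients: [4, 2, 2, 4, 3, 1]

Z: 4·0+2·1+2·3 = 8 | 4·1+3·1+1·1 = 8
Y: 4·8+2·4+2·0 = 40 | 4·7+3·2+1·6 = 40
J: 4·5+2·1+2·1 = 24 | 4·0+3·8+1·0 = 24
T: 4·3+2·4+2·0 = 20 | 4·0+3·6+1·2 = 20
G: 4·3+2·1+2·6 = 26 | 4·0+3·7+1·5 = 26
gcd(4,2,2,4,3,1) = 1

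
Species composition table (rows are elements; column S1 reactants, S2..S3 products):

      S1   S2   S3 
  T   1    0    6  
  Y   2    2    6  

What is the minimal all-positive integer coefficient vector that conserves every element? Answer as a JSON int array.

T: 6·1 = 6 | 3·0+1·6 = 6
Y: 6·2 = 12 | 3·2+1·6 = 12
gcd(6,3,1) = 1

Coefficients: [6, 3, 1]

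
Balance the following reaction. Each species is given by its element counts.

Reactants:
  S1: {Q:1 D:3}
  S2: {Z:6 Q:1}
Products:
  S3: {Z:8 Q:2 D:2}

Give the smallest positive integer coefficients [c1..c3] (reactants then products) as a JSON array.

Z: 2·0+4·6 = 24 | 3·8 = 24
Q: 2·1+4·1 = 6 | 3·2 = 6
D: 2·3+4·0 = 6 | 3·2 = 6
gcd(2,4,3) = 1

Coefficients: [2, 4, 3]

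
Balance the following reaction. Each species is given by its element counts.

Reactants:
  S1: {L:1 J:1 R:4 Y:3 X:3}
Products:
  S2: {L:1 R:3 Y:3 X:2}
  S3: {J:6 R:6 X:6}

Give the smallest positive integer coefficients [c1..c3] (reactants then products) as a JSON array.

L: 6·1 = 6 | 6·1+1·0 = 6
J: 6·1 = 6 | 6·0+1·6 = 6
R: 6·4 = 24 | 6·3+1·6 = 24
Y: 6·3 = 18 | 6·3+1·0 = 18
X: 6·3 = 18 | 6·2+1·6 = 18
gcd(6,6,1) = 1

Coefficients: [6, 6, 1]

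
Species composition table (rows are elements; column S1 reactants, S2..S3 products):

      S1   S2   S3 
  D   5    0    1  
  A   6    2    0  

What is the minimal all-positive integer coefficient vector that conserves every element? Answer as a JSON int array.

D: 1·5 = 5 | 3·0+5·1 = 5
A: 1·6 = 6 | 3·2+5·0 = 6
gcd(1,3,5) = 1

Coefficients: [1, 3, 5]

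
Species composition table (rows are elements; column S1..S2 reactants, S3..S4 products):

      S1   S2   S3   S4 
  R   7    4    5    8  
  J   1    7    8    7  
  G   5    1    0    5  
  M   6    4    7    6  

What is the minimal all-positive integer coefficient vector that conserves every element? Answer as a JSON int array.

Coefficients: [2, 5, 2, 3]

R: 2·7+5·4 = 34 | 2·5+3·8 = 34
J: 2·1+5·7 = 37 | 2·8+3·7 = 37
G: 2·5+5·1 = 15 | 2·0+3·5 = 15
M: 2·6+5·4 = 32 | 2·7+3·6 = 32
gcd(2,5,2,3) = 1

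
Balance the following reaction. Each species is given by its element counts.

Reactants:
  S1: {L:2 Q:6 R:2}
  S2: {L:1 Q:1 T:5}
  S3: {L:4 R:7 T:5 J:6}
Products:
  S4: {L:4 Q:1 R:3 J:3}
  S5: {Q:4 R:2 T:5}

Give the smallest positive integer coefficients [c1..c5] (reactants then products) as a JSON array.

Coefficients: [3, 2, 2, 4, 4]

L: 3·2+2·1+2·4 = 16 | 4·4+4·0 = 16
Q: 3·6+2·1+2·0 = 20 | 4·1+4·4 = 20
R: 3·2+2·0+2·7 = 20 | 4·3+4·2 = 20
T: 3·0+2·5+2·5 = 20 | 4·0+4·5 = 20
J: 3·0+2·0+2·6 = 12 | 4·3+4·0 = 12
gcd(3,2,2,4,4) = 1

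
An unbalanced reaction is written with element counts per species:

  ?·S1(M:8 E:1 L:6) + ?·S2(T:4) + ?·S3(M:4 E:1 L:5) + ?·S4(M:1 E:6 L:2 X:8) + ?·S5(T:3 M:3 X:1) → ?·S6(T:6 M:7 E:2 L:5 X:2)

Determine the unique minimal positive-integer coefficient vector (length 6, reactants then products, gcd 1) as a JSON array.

Coefficients: [3, 6, 1, 1, 2, 5]

T: 3·0+6·4+1·0+1·0+2·3 = 30 | 5·6 = 30
M: 3·8+6·0+1·4+1·1+2·3 = 35 | 5·7 = 35
E: 3·1+6·0+1·1+1·6+2·0 = 10 | 5·2 = 10
L: 3·6+6·0+1·5+1·2+2·0 = 25 | 5·5 = 25
X: 3·0+6·0+1·0+1·8+2·1 = 10 | 5·2 = 10
gcd(3,6,1,1,2,5) = 1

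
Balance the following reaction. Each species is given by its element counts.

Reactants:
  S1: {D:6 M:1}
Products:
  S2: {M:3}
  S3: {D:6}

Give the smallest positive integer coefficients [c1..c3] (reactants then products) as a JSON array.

D: 3·6 = 18 | 1·0+3·6 = 18
M: 3·1 = 3 | 1·3+3·0 = 3
gcd(3,1,3) = 1

Coefficients: [3, 1, 3]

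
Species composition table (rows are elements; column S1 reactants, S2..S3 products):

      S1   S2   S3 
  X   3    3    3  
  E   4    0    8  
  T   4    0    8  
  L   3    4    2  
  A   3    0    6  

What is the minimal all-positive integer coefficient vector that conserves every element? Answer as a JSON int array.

Coefficients: [2, 1, 1]

X: 2·3 = 6 | 1·3+1·3 = 6
E: 2·4 = 8 | 1·0+1·8 = 8
T: 2·4 = 8 | 1·0+1·8 = 8
L: 2·3 = 6 | 1·4+1·2 = 6
A: 2·3 = 6 | 1·0+1·6 = 6
gcd(2,1,1) = 1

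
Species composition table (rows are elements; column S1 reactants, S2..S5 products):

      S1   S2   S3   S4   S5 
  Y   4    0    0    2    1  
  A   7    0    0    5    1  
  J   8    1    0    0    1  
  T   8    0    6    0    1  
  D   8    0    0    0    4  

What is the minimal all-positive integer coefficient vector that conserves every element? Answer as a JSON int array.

Y: 1·4 = 4 | 6·0+1·0+1·2+2·1 = 4
A: 1·7 = 7 | 6·0+1·0+1·5+2·1 = 7
J: 1·8 = 8 | 6·1+1·0+1·0+2·1 = 8
T: 1·8 = 8 | 6·0+1·6+1·0+2·1 = 8
D: 1·8 = 8 | 6·0+1·0+1·0+2·4 = 8
gcd(1,6,1,1,2) = 1

Coefficients: [1, 6, 1, 1, 2]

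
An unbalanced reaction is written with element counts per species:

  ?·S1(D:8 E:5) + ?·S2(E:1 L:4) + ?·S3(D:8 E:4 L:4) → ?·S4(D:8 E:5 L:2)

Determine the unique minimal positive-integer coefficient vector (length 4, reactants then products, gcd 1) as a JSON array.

D: 3·8+1·0+1·8 = 32 | 4·8 = 32
E: 3·5+1·1+1·4 = 20 | 4·5 = 20
L: 3·0+1·4+1·4 = 8 | 4·2 = 8
gcd(3,1,1,4) = 1

Coefficients: [3, 1, 1, 4]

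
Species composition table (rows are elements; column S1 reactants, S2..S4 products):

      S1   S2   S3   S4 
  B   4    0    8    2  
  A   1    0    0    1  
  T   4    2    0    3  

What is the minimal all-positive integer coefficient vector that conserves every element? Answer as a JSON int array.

B: 4·4 = 16 | 2·0+1·8+4·2 = 16
A: 4·1 = 4 | 2·0+1·0+4·1 = 4
T: 4·4 = 16 | 2·2+1·0+4·3 = 16
gcd(4,2,1,4) = 1

Coefficients: [4, 2, 1, 4]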